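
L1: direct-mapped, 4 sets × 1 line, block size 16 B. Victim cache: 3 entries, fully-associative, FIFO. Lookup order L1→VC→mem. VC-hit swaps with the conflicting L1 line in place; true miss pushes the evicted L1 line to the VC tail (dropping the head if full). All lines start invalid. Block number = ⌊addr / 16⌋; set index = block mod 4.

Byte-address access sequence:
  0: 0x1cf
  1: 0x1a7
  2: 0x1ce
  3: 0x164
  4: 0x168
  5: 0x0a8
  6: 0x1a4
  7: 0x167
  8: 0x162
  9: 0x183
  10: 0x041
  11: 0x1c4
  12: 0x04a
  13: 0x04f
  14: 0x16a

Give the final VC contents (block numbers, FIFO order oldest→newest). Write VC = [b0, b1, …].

VC = [26, 28, 24]

#0 0x1cf→b28/s0 MISS; vc=[]
#1 0x1a7→b26/s2 MISS; vc=[]
#2 0x1ce→b28/s0 L1-HIT; vc=[]
#3 0x164→b22/s2 MISS; vc=[26]
#4 0x168→b22/s2 L1-HIT; vc=[26]
#5 0xa8→b10/s2 MISS; vc=[26,22]
#6 0x1a4→b26/s2 VC-HIT; vc=[10,22]
#7 0x167→b22/s2 VC-HIT; vc=[10,26]
#8 0x162→b22/s2 L1-HIT; vc=[10,26]
#9 0x183→b24/s0 MISS; vc=[10,26,28]
#10 0x41→b4/s0 MISS; vc=[26,28,24]
#11 0x1c4→b28/s0 VC-HIT; vc=[26,4,24]
#12 0x4a→b4/s0 VC-HIT; vc=[26,28,24]
#13 0x4f→b4/s0 L1-HIT; vc=[26,28,24]
#14 0x16a→b22/s2 L1-HIT; vc=[26,28,24]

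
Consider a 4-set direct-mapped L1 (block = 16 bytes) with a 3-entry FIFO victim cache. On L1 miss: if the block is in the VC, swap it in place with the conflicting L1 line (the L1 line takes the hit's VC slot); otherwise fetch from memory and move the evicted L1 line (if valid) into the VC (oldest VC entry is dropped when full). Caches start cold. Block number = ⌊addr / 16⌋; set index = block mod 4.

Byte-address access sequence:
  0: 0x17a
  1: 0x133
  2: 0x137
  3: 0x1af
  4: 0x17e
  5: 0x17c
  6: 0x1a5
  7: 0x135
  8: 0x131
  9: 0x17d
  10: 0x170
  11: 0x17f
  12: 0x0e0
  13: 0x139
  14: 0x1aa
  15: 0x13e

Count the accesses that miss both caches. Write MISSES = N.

MISSES = 4

  [0] addr=0x17a blk=23 s=3: MISS | VC []
  [1] addr=0x133 blk=19 s=3: MISS | VC [23]
  [2] addr=0x137 blk=19 s=3: L1-HIT | VC [23]
  [3] addr=0x1af blk=26 s=2: MISS | VC [23]
  [4] addr=0x17e blk=23 s=3: VC-HIT | VC [19]
  [5] addr=0x17c blk=23 s=3: L1-HIT | VC [19]
  [6] addr=0x1a5 blk=26 s=2: L1-HIT | VC [19]
  [7] addr=0x135 blk=19 s=3: VC-HIT | VC [23]
  [8] addr=0x131 blk=19 s=3: L1-HIT | VC [23]
  [9] addr=0x17d blk=23 s=3: VC-HIT | VC [19]
  [10] addr=0x170 blk=23 s=3: L1-HIT | VC [19]
  [11] addr=0x17f blk=23 s=3: L1-HIT | VC [19]
  [12] addr=0xe0 blk=14 s=2: MISS | VC [19, 26]
  [13] addr=0x139 blk=19 s=3: VC-HIT | VC [23, 26]
  [14] addr=0x1aa blk=26 s=2: VC-HIT | VC [23, 14]
  [15] addr=0x13e blk=19 s=3: L1-HIT | VC [23, 14]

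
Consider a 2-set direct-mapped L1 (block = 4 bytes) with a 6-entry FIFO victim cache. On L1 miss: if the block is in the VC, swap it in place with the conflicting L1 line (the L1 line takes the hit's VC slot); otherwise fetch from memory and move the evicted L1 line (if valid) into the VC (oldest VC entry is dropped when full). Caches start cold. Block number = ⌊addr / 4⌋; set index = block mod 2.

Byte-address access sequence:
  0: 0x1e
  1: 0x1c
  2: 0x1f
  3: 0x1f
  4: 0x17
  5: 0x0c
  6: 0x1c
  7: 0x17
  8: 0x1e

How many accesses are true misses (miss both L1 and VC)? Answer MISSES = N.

MISSES = 3

#0 0x1e→b7/s1 MISS; vc=[]
#1 0x1c→b7/s1 L1-HIT; vc=[]
#2 0x1f→b7/s1 L1-HIT; vc=[]
#3 0x1f→b7/s1 L1-HIT; vc=[]
#4 0x17→b5/s1 MISS; vc=[7]
#5 0xc→b3/s1 MISS; vc=[7,5]
#6 0x1c→b7/s1 VC-HIT; vc=[3,5]
#7 0x17→b5/s1 VC-HIT; vc=[3,7]
#8 0x1e→b7/s1 VC-HIT; vc=[3,5]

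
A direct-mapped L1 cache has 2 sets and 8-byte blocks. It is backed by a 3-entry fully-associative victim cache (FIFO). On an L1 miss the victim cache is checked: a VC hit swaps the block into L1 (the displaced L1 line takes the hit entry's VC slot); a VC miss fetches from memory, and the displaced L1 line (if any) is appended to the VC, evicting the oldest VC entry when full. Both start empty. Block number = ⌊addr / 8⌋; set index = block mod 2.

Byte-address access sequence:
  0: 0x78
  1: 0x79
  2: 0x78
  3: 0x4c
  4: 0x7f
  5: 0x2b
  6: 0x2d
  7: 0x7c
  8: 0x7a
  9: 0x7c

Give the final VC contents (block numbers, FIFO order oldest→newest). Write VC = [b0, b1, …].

0: 0x78 (blk 15, set 1) → MISS  vc=[]
1: 0x79 (blk 15, set 1) → L1-HIT  vc=[]
2: 0x78 (blk 15, set 1) → L1-HIT  vc=[]
3: 0x4c (blk 9, set 1) → MISS  vc=[15]
4: 0x7f (blk 15, set 1) → VC-HIT  vc=[9]
5: 0x2b (blk 5, set 1) → MISS  vc=[9, 15]
6: 0x2d (blk 5, set 1) → L1-HIT  vc=[9, 15]
7: 0x7c (blk 15, set 1) → VC-HIT  vc=[9, 5]
8: 0x7a (blk 15, set 1) → L1-HIT  vc=[9, 5]
9: 0x7c (blk 15, set 1) → L1-HIT  vc=[9, 5]

VC = [9, 5]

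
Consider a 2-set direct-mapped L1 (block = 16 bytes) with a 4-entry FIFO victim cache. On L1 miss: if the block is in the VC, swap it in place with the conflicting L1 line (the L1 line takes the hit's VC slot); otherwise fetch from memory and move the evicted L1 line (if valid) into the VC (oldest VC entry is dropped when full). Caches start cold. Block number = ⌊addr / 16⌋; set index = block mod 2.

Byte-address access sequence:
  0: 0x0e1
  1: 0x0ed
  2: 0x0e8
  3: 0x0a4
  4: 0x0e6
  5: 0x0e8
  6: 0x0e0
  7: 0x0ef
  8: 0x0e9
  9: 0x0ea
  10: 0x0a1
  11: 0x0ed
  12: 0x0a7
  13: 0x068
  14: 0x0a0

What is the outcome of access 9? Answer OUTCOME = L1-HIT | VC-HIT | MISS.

  [0] addr=0xe1 blk=14 s=0: MISS | VC []
  [1] addr=0xed blk=14 s=0: L1-HIT | VC []
  [2] addr=0xe8 blk=14 s=0: L1-HIT | VC []
  [3] addr=0xa4 blk=10 s=0: MISS | VC [14]
  [4] addr=0xe6 blk=14 s=0: VC-HIT | VC [10]
  [5] addr=0xe8 blk=14 s=0: L1-HIT | VC [10]
  [6] addr=0xe0 blk=14 s=0: L1-HIT | VC [10]
  [7] addr=0xef blk=14 s=0: L1-HIT | VC [10]
  [8] addr=0xe9 blk=14 s=0: L1-HIT | VC [10]
  [9] addr=0xea blk=14 s=0: L1-HIT | VC [10]
  [10] addr=0xa1 blk=10 s=0: VC-HIT | VC [14]
  [11] addr=0xed blk=14 s=0: VC-HIT | VC [10]
  [12] addr=0xa7 blk=10 s=0: VC-HIT | VC [14]
  [13] addr=0x68 blk=6 s=0: MISS | VC [14, 10]
  [14] addr=0xa0 blk=10 s=0: VC-HIT | VC [14, 6]

OUTCOME = L1-HIT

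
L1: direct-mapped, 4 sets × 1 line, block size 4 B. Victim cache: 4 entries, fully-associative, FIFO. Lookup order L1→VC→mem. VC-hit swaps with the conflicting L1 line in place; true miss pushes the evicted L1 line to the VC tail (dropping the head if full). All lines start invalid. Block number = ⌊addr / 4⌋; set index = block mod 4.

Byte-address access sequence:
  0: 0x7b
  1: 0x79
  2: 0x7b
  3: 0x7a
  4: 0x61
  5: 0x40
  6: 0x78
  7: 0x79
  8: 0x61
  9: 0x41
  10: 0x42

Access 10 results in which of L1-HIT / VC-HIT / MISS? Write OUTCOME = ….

OUTCOME = L1-HIT

0: 0x7b (blk 30, set 2) → MISS  vc=[]
1: 0x79 (blk 30, set 2) → L1-HIT  vc=[]
2: 0x7b (blk 30, set 2) → L1-HIT  vc=[]
3: 0x7a (blk 30, set 2) → L1-HIT  vc=[]
4: 0x61 (blk 24, set 0) → MISS  vc=[]
5: 0x40 (blk 16, set 0) → MISS  vc=[24]
6: 0x78 (blk 30, set 2) → L1-HIT  vc=[24]
7: 0x79 (blk 30, set 2) → L1-HIT  vc=[24]
8: 0x61 (blk 24, set 0) → VC-HIT  vc=[16]
9: 0x41 (blk 16, set 0) → VC-HIT  vc=[24]
10: 0x42 (blk 16, set 0) → L1-HIT  vc=[24]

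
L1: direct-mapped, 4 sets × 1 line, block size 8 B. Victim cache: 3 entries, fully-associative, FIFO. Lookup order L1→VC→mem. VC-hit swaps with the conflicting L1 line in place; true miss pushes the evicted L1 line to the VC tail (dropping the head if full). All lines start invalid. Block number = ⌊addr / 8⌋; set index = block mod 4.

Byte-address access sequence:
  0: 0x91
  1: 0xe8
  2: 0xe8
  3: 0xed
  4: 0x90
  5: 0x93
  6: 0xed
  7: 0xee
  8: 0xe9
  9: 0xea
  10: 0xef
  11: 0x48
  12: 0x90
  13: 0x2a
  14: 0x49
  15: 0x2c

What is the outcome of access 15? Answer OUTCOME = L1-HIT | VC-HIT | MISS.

OUTCOME = VC-HIT

  [0] addr=0x91 blk=18 s=2: MISS | VC []
  [1] addr=0xe8 blk=29 s=1: MISS | VC []
  [2] addr=0xe8 blk=29 s=1: L1-HIT | VC []
  [3] addr=0xed blk=29 s=1: L1-HIT | VC []
  [4] addr=0x90 blk=18 s=2: L1-HIT | VC []
  [5] addr=0x93 blk=18 s=2: L1-HIT | VC []
  [6] addr=0xed blk=29 s=1: L1-HIT | VC []
  [7] addr=0xee blk=29 s=1: L1-HIT | VC []
  [8] addr=0xe9 blk=29 s=1: L1-HIT | VC []
  [9] addr=0xea blk=29 s=1: L1-HIT | VC []
  [10] addr=0xef blk=29 s=1: L1-HIT | VC []
  [11] addr=0x48 blk=9 s=1: MISS | VC [29]
  [12] addr=0x90 blk=18 s=2: L1-HIT | VC [29]
  [13] addr=0x2a blk=5 s=1: MISS | VC [29, 9]
  [14] addr=0x49 blk=9 s=1: VC-HIT | VC [29, 5]
  [15] addr=0x2c blk=5 s=1: VC-HIT | VC [29, 9]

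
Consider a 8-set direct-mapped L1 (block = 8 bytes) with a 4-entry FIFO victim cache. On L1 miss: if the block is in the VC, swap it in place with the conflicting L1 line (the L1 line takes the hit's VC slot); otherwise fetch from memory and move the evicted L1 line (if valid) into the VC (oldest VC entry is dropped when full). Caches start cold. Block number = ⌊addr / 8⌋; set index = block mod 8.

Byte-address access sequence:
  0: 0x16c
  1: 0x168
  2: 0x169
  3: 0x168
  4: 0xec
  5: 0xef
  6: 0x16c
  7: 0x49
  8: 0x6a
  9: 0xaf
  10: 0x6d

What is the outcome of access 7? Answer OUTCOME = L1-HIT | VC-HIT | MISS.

OUTCOME = MISS

  [0] addr=0x16c blk=45 s=5: MISS | VC []
  [1] addr=0x168 blk=45 s=5: L1-HIT | VC []
  [2] addr=0x169 blk=45 s=5: L1-HIT | VC []
  [3] addr=0x168 blk=45 s=5: L1-HIT | VC []
  [4] addr=0xec blk=29 s=5: MISS | VC [45]
  [5] addr=0xef blk=29 s=5: L1-HIT | VC [45]
  [6] addr=0x16c blk=45 s=5: VC-HIT | VC [29]
  [7] addr=0x49 blk=9 s=1: MISS | VC [29]
  [8] addr=0x6a blk=13 s=5: MISS | VC [29, 45]
  [9] addr=0xaf blk=21 s=5: MISS | VC [29, 45, 13]
  [10] addr=0x6d blk=13 s=5: VC-HIT | VC [29, 45, 21]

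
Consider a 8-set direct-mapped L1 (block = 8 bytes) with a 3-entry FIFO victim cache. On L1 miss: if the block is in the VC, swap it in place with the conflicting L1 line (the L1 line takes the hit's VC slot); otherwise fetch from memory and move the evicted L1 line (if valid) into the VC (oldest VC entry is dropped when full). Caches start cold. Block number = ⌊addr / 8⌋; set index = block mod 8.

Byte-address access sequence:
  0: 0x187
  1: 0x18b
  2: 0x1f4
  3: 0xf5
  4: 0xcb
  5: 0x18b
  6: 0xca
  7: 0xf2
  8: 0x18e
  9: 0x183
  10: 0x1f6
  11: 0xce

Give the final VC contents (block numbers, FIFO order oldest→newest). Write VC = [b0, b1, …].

0: 0x187 (blk 48, set 0) → MISS  vc=[]
1: 0x18b (blk 49, set 1) → MISS  vc=[]
2: 0x1f4 (blk 62, set 6) → MISS  vc=[]
3: 0xf5 (blk 30, set 6) → MISS  vc=[62]
4: 0xcb (blk 25, set 1) → MISS  vc=[62, 49]
5: 0x18b (blk 49, set 1) → VC-HIT  vc=[62, 25]
6: 0xca (blk 25, set 1) → VC-HIT  vc=[62, 49]
7: 0xf2 (blk 30, set 6) → L1-HIT  vc=[62, 49]
8: 0x18e (blk 49, set 1) → VC-HIT  vc=[62, 25]
9: 0x183 (blk 48, set 0) → L1-HIT  vc=[62, 25]
10: 0x1f6 (blk 62, set 6) → VC-HIT  vc=[30, 25]
11: 0xce (blk 25, set 1) → VC-HIT  vc=[30, 49]

VC = [30, 49]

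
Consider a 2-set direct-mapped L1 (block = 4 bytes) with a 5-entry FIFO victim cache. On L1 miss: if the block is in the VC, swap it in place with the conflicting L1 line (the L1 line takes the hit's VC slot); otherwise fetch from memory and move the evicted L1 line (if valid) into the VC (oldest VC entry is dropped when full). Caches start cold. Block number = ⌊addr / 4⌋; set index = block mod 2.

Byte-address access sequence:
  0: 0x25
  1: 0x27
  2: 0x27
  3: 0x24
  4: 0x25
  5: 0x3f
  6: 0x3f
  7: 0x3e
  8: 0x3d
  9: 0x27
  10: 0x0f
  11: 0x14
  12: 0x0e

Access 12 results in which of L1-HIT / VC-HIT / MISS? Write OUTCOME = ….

OUTCOME = VC-HIT

  [0] addr=0x25 blk=9 s=1: MISS | VC []
  [1] addr=0x27 blk=9 s=1: L1-HIT | VC []
  [2] addr=0x27 blk=9 s=1: L1-HIT | VC []
  [3] addr=0x24 blk=9 s=1: L1-HIT | VC []
  [4] addr=0x25 blk=9 s=1: L1-HIT | VC []
  [5] addr=0x3f blk=15 s=1: MISS | VC [9]
  [6] addr=0x3f blk=15 s=1: L1-HIT | VC [9]
  [7] addr=0x3e blk=15 s=1: L1-HIT | VC [9]
  [8] addr=0x3d blk=15 s=1: L1-HIT | VC [9]
  [9] addr=0x27 blk=9 s=1: VC-HIT | VC [15]
  [10] addr=0xf blk=3 s=1: MISS | VC [15, 9]
  [11] addr=0x14 blk=5 s=1: MISS | VC [15, 9, 3]
  [12] addr=0xe blk=3 s=1: VC-HIT | VC [15, 9, 5]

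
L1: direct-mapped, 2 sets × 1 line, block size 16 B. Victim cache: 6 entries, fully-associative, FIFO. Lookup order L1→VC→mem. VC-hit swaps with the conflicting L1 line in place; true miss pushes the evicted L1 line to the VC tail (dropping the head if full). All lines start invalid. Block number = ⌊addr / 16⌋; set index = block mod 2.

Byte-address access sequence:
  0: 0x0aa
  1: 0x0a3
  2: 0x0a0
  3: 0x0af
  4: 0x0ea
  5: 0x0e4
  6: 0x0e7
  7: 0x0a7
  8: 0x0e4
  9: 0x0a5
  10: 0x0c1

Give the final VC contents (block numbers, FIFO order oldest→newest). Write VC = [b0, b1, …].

0: 0xaa (blk 10, set 0) → MISS  vc=[]
1: 0xa3 (blk 10, set 0) → L1-HIT  vc=[]
2: 0xa0 (blk 10, set 0) → L1-HIT  vc=[]
3: 0xaf (blk 10, set 0) → L1-HIT  vc=[]
4: 0xea (blk 14, set 0) → MISS  vc=[10]
5: 0xe4 (blk 14, set 0) → L1-HIT  vc=[10]
6: 0xe7 (blk 14, set 0) → L1-HIT  vc=[10]
7: 0xa7 (blk 10, set 0) → VC-HIT  vc=[14]
8: 0xe4 (blk 14, set 0) → VC-HIT  vc=[10]
9: 0xa5 (blk 10, set 0) → VC-HIT  vc=[14]
10: 0xc1 (blk 12, set 0) → MISS  vc=[14, 10]

VC = [14, 10]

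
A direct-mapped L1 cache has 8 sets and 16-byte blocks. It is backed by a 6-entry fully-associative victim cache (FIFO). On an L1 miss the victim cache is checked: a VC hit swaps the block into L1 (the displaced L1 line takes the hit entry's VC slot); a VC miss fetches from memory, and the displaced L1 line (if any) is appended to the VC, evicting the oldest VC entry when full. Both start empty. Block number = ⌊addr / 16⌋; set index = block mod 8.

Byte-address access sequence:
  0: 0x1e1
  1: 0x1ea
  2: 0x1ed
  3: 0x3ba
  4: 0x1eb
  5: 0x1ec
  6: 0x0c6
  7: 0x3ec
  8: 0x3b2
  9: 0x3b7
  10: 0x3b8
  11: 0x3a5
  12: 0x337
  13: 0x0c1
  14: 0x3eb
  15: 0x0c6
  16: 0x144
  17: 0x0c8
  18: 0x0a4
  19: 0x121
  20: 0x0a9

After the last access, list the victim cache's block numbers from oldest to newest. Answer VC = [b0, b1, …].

VC = [30, 59, 20, 58, 18]

  [0] addr=0x1e1 blk=30 s=6: MISS | VC []
  [1] addr=0x1ea blk=30 s=6: L1-HIT | VC []
  [2] addr=0x1ed blk=30 s=6: L1-HIT | VC []
  [3] addr=0x3ba blk=59 s=3: MISS | VC []
  [4] addr=0x1eb blk=30 s=6: L1-HIT | VC []
  [5] addr=0x1ec blk=30 s=6: L1-HIT | VC []
  [6] addr=0xc6 blk=12 s=4: MISS | VC []
  [7] addr=0x3ec blk=62 s=6: MISS | VC [30]
  [8] addr=0x3b2 blk=59 s=3: L1-HIT | VC [30]
  [9] addr=0x3b7 blk=59 s=3: L1-HIT | VC [30]
  [10] addr=0x3b8 blk=59 s=3: L1-HIT | VC [30]
  [11] addr=0x3a5 blk=58 s=2: MISS | VC [30]
  [12] addr=0x337 blk=51 s=3: MISS | VC [30, 59]
  [13] addr=0xc1 blk=12 s=4: L1-HIT | VC [30, 59]
  [14] addr=0x3eb blk=62 s=6: L1-HIT | VC [30, 59]
  [15] addr=0xc6 blk=12 s=4: L1-HIT | VC [30, 59]
  [16] addr=0x144 blk=20 s=4: MISS | VC [30, 59, 12]
  [17] addr=0xc8 blk=12 s=4: VC-HIT | VC [30, 59, 20]
  [18] addr=0xa4 blk=10 s=2: MISS | VC [30, 59, 20, 58]
  [19] addr=0x121 blk=18 s=2: MISS | VC [30, 59, 20, 58, 10]
  [20] addr=0xa9 blk=10 s=2: VC-HIT | VC [30, 59, 20, 58, 18]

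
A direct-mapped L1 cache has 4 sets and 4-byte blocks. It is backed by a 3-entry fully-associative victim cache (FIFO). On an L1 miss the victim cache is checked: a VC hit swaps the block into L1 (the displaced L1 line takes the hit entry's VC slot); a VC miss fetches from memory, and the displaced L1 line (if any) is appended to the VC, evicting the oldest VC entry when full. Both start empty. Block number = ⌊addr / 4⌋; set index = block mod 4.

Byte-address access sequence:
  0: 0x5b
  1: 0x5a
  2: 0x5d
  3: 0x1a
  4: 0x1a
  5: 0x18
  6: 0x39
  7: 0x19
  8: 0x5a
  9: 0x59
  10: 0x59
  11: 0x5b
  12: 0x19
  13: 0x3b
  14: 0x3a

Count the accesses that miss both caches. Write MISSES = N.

MISSES = 4

#0 0x5b→b22/s2 MISS; vc=[]
#1 0x5a→b22/s2 L1-HIT; vc=[]
#2 0x5d→b23/s3 MISS; vc=[]
#3 0x1a→b6/s2 MISS; vc=[22]
#4 0x1a→b6/s2 L1-HIT; vc=[22]
#5 0x18→b6/s2 L1-HIT; vc=[22]
#6 0x39→b14/s2 MISS; vc=[22,6]
#7 0x19→b6/s2 VC-HIT; vc=[22,14]
#8 0x5a→b22/s2 VC-HIT; vc=[6,14]
#9 0x59→b22/s2 L1-HIT; vc=[6,14]
#10 0x59→b22/s2 L1-HIT; vc=[6,14]
#11 0x5b→b22/s2 L1-HIT; vc=[6,14]
#12 0x19→b6/s2 VC-HIT; vc=[22,14]
#13 0x3b→b14/s2 VC-HIT; vc=[22,6]
#14 0x3a→b14/s2 L1-HIT; vc=[22,6]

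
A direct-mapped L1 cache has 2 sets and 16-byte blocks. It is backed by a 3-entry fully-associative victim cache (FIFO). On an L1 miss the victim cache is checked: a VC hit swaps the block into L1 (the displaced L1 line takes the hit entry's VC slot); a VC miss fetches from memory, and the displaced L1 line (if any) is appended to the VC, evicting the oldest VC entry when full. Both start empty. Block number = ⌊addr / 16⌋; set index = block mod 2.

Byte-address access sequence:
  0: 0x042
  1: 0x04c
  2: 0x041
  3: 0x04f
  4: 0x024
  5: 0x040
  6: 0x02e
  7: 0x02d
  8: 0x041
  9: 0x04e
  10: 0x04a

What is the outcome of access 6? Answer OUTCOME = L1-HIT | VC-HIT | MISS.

OUTCOME = VC-HIT

0: 0x42 (blk 4, set 0) → MISS  vc=[]
1: 0x4c (blk 4, set 0) → L1-HIT  vc=[]
2: 0x41 (blk 4, set 0) → L1-HIT  vc=[]
3: 0x4f (blk 4, set 0) → L1-HIT  vc=[]
4: 0x24 (blk 2, set 0) → MISS  vc=[4]
5: 0x40 (blk 4, set 0) → VC-HIT  vc=[2]
6: 0x2e (blk 2, set 0) → VC-HIT  vc=[4]
7: 0x2d (blk 2, set 0) → L1-HIT  vc=[4]
8: 0x41 (blk 4, set 0) → VC-HIT  vc=[2]
9: 0x4e (blk 4, set 0) → L1-HIT  vc=[2]
10: 0x4a (blk 4, set 0) → L1-HIT  vc=[2]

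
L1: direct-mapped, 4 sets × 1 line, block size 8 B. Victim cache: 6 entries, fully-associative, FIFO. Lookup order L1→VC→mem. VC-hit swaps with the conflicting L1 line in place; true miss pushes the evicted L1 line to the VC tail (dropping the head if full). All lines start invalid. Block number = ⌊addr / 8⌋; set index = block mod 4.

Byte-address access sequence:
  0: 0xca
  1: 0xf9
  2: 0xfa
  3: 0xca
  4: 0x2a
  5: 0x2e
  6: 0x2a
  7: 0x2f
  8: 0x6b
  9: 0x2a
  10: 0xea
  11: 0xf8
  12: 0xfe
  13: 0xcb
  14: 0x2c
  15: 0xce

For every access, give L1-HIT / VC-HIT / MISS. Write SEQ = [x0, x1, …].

SEQ = [MISS, MISS, L1-HIT, L1-HIT, MISS, L1-HIT, L1-HIT, L1-HIT, MISS, VC-HIT, MISS, L1-HIT, L1-HIT, VC-HIT, VC-HIT, VC-HIT]

  [0] addr=0xca blk=25 s=1: MISS | VC []
  [1] addr=0xf9 blk=31 s=3: MISS | VC []
  [2] addr=0xfa blk=31 s=3: L1-HIT | VC []
  [3] addr=0xca blk=25 s=1: L1-HIT | VC []
  [4] addr=0x2a blk=5 s=1: MISS | VC [25]
  [5] addr=0x2e blk=5 s=1: L1-HIT | VC [25]
  [6] addr=0x2a blk=5 s=1: L1-HIT | VC [25]
  [7] addr=0x2f blk=5 s=1: L1-HIT | VC [25]
  [8] addr=0x6b blk=13 s=1: MISS | VC [25, 5]
  [9] addr=0x2a blk=5 s=1: VC-HIT | VC [25, 13]
  [10] addr=0xea blk=29 s=1: MISS | VC [25, 13, 5]
  [11] addr=0xf8 blk=31 s=3: L1-HIT | VC [25, 13, 5]
  [12] addr=0xfe blk=31 s=3: L1-HIT | VC [25, 13, 5]
  [13] addr=0xcb blk=25 s=1: VC-HIT | VC [29, 13, 5]
  [14] addr=0x2c blk=5 s=1: VC-HIT | VC [29, 13, 25]
  [15] addr=0xce blk=25 s=1: VC-HIT | VC [29, 13, 5]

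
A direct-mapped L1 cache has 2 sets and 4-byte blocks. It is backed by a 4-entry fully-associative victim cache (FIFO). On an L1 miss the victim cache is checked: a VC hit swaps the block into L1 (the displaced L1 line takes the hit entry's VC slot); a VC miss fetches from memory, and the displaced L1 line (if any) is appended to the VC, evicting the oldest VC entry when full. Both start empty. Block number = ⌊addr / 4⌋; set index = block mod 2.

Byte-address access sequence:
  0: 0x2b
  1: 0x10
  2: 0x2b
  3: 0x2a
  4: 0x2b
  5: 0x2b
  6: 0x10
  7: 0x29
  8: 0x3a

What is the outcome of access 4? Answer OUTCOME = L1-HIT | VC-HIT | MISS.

OUTCOME = L1-HIT

#0 0x2b→b10/s0 MISS; vc=[]
#1 0x10→b4/s0 MISS; vc=[10]
#2 0x2b→b10/s0 VC-HIT; vc=[4]
#3 0x2a→b10/s0 L1-HIT; vc=[4]
#4 0x2b→b10/s0 L1-HIT; vc=[4]
#5 0x2b→b10/s0 L1-HIT; vc=[4]
#6 0x10→b4/s0 VC-HIT; vc=[10]
#7 0x29→b10/s0 VC-HIT; vc=[4]
#8 0x3a→b14/s0 MISS; vc=[4,10]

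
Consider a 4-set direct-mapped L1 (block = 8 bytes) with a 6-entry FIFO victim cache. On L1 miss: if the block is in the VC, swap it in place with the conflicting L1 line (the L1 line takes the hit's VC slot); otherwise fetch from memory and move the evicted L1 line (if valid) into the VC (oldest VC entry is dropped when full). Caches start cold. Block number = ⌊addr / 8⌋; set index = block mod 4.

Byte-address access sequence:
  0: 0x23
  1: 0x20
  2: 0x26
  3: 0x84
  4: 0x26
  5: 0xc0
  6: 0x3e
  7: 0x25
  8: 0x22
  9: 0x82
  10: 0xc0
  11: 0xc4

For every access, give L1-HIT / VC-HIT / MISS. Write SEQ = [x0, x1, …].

SEQ = [MISS, L1-HIT, L1-HIT, MISS, VC-HIT, MISS, MISS, VC-HIT, L1-HIT, VC-HIT, VC-HIT, L1-HIT]

0: 0x23 (blk 4, set 0) → MISS  vc=[]
1: 0x20 (blk 4, set 0) → L1-HIT  vc=[]
2: 0x26 (blk 4, set 0) → L1-HIT  vc=[]
3: 0x84 (blk 16, set 0) → MISS  vc=[4]
4: 0x26 (blk 4, set 0) → VC-HIT  vc=[16]
5: 0xc0 (blk 24, set 0) → MISS  vc=[16, 4]
6: 0x3e (blk 7, set 3) → MISS  vc=[16, 4]
7: 0x25 (blk 4, set 0) → VC-HIT  vc=[16, 24]
8: 0x22 (blk 4, set 0) → L1-HIT  vc=[16, 24]
9: 0x82 (blk 16, set 0) → VC-HIT  vc=[4, 24]
10: 0xc0 (blk 24, set 0) → VC-HIT  vc=[4, 16]
11: 0xc4 (blk 24, set 0) → L1-HIT  vc=[4, 16]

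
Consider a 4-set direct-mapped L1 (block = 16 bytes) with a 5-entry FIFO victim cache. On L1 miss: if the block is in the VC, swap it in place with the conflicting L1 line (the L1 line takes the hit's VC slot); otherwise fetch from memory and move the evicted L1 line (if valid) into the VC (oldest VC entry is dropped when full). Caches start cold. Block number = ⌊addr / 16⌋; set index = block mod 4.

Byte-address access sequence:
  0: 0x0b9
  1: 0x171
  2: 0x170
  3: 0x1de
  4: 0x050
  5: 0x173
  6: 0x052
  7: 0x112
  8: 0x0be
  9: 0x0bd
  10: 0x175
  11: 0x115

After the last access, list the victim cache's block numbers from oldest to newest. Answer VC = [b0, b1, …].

  [0] addr=0xb9 blk=11 s=3: MISS | VC []
  [1] addr=0x171 blk=23 s=3: MISS | VC [11]
  [2] addr=0x170 blk=23 s=3: L1-HIT | VC [11]
  [3] addr=0x1de blk=29 s=1: MISS | VC [11]
  [4] addr=0x50 blk=5 s=1: MISS | VC [11, 29]
  [5] addr=0x173 blk=23 s=3: L1-HIT | VC [11, 29]
  [6] addr=0x52 blk=5 s=1: L1-HIT | VC [11, 29]
  [7] addr=0x112 blk=17 s=1: MISS | VC [11, 29, 5]
  [8] addr=0xbe blk=11 s=3: VC-HIT | VC [23, 29, 5]
  [9] addr=0xbd blk=11 s=3: L1-HIT | VC [23, 29, 5]
  [10] addr=0x175 blk=23 s=3: VC-HIT | VC [11, 29, 5]
  [11] addr=0x115 blk=17 s=1: L1-HIT | VC [11, 29, 5]

VC = [11, 29, 5]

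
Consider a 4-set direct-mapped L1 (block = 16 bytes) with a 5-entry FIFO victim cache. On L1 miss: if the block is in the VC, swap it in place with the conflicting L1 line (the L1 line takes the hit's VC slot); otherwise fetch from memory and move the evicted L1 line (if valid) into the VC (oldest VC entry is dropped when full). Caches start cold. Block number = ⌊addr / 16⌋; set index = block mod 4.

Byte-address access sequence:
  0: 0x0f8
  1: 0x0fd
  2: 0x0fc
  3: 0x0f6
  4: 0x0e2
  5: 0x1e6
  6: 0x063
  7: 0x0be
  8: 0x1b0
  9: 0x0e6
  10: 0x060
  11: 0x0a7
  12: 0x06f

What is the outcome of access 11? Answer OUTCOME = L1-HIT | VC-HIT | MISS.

  [0] addr=0xf8 blk=15 s=3: MISS | VC []
  [1] addr=0xfd blk=15 s=3: L1-HIT | VC []
  [2] addr=0xfc blk=15 s=3: L1-HIT | VC []
  [3] addr=0xf6 blk=15 s=3: L1-HIT | VC []
  [4] addr=0xe2 blk=14 s=2: MISS | VC []
  [5] addr=0x1e6 blk=30 s=2: MISS | VC [14]
  [6] addr=0x63 blk=6 s=2: MISS | VC [14, 30]
  [7] addr=0xbe blk=11 s=3: MISS | VC [14, 30, 15]
  [8] addr=0x1b0 blk=27 s=3: MISS | VC [14, 30, 15, 11]
  [9] addr=0xe6 blk=14 s=2: VC-HIT | VC [6, 30, 15, 11]
  [10] addr=0x60 blk=6 s=2: VC-HIT | VC [14, 30, 15, 11]
  [11] addr=0xa7 blk=10 s=2: MISS | VC [14, 30, 15, 11, 6]
  [12] addr=0x6f blk=6 s=2: VC-HIT | VC [14, 30, 15, 11, 10]

OUTCOME = MISS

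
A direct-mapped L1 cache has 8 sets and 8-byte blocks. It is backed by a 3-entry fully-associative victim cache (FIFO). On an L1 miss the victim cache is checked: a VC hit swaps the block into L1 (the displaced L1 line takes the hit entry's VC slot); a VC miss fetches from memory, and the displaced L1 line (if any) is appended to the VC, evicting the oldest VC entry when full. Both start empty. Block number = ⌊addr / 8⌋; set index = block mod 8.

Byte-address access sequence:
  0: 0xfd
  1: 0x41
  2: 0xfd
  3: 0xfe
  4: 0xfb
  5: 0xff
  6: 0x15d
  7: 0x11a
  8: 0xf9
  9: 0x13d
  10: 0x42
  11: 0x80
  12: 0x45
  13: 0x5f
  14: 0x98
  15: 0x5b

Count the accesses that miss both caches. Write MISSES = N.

  [0] addr=0xfd blk=31 s=7: MISS | VC []
  [1] addr=0x41 blk=8 s=0: MISS | VC []
  [2] addr=0xfd blk=31 s=7: L1-HIT | VC []
  [3] addr=0xfe blk=31 s=7: L1-HIT | VC []
  [4] addr=0xfb blk=31 s=7: L1-HIT | VC []
  [5] addr=0xff blk=31 s=7: L1-HIT | VC []
  [6] addr=0x15d blk=43 s=3: MISS | VC []
  [7] addr=0x11a blk=35 s=3: MISS | VC [43]
  [8] addr=0xf9 blk=31 s=7: L1-HIT | VC [43]
  [9] addr=0x13d blk=39 s=7: MISS | VC [43, 31]
  [10] addr=0x42 blk=8 s=0: L1-HIT | VC [43, 31]
  [11] addr=0x80 blk=16 s=0: MISS | VC [43, 31, 8]
  [12] addr=0x45 blk=8 s=0: VC-HIT | VC [43, 31, 16]
  [13] addr=0x5f blk=11 s=3: MISS | VC [31, 16, 35]
  [14] addr=0x98 blk=19 s=3: MISS | VC [16, 35, 11]
  [15] addr=0x5b blk=11 s=3: VC-HIT | VC [16, 35, 19]

MISSES = 8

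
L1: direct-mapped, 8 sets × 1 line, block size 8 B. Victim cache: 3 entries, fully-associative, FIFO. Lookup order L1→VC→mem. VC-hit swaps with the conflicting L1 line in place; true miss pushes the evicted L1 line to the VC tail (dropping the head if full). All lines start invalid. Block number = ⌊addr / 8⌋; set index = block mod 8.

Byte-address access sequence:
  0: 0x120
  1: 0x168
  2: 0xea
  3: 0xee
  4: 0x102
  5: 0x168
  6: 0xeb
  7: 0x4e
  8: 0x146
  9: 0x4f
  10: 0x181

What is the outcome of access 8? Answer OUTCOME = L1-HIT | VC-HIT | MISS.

  [0] addr=0x120 blk=36 s=4: MISS | VC []
  [1] addr=0x168 blk=45 s=5: MISS | VC []
  [2] addr=0xea blk=29 s=5: MISS | VC [45]
  [3] addr=0xee blk=29 s=5: L1-HIT | VC [45]
  [4] addr=0x102 blk=32 s=0: MISS | VC [45]
  [5] addr=0x168 blk=45 s=5: VC-HIT | VC [29]
  [6] addr=0xeb blk=29 s=5: VC-HIT | VC [45]
  [7] addr=0x4e blk=9 s=1: MISS | VC [45]
  [8] addr=0x146 blk=40 s=0: MISS | VC [45, 32]
  [9] addr=0x4f blk=9 s=1: L1-HIT | VC [45, 32]
  [10] addr=0x181 blk=48 s=0: MISS | VC [45, 32, 40]

OUTCOME = MISS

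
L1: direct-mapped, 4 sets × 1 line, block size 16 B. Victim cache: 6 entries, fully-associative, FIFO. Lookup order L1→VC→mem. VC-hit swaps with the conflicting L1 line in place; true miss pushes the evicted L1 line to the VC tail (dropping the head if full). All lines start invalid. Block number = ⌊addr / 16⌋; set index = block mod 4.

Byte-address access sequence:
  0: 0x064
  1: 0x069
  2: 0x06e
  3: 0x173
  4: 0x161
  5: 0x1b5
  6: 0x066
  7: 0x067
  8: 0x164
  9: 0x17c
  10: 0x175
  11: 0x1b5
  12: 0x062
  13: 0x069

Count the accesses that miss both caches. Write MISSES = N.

#0 0x64→b6/s2 MISS; vc=[]
#1 0x69→b6/s2 L1-HIT; vc=[]
#2 0x6e→b6/s2 L1-HIT; vc=[]
#3 0x173→b23/s3 MISS; vc=[]
#4 0x161→b22/s2 MISS; vc=[6]
#5 0x1b5→b27/s3 MISS; vc=[6,23]
#6 0x66→b6/s2 VC-HIT; vc=[22,23]
#7 0x67→b6/s2 L1-HIT; vc=[22,23]
#8 0x164→b22/s2 VC-HIT; vc=[6,23]
#9 0x17c→b23/s3 VC-HIT; vc=[6,27]
#10 0x175→b23/s3 L1-HIT; vc=[6,27]
#11 0x1b5→b27/s3 VC-HIT; vc=[6,23]
#12 0x62→b6/s2 VC-HIT; vc=[22,23]
#13 0x69→b6/s2 L1-HIT; vc=[22,23]

MISSES = 4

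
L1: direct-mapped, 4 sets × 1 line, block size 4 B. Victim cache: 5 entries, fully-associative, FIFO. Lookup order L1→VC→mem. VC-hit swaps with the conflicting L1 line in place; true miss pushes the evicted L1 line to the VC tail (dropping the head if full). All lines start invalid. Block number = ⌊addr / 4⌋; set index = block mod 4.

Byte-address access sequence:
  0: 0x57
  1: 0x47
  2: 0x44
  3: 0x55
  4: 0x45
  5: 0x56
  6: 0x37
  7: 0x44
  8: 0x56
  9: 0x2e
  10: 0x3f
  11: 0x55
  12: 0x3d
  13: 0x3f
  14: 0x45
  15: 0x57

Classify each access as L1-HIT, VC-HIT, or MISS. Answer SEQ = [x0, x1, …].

0: 0x57 (blk 21, set 1) → MISS  vc=[]
1: 0x47 (blk 17, set 1) → MISS  vc=[21]
2: 0x44 (blk 17, set 1) → L1-HIT  vc=[21]
3: 0x55 (blk 21, set 1) → VC-HIT  vc=[17]
4: 0x45 (blk 17, set 1) → VC-HIT  vc=[21]
5: 0x56 (blk 21, set 1) → VC-HIT  vc=[17]
6: 0x37 (blk 13, set 1) → MISS  vc=[17, 21]
7: 0x44 (blk 17, set 1) → VC-HIT  vc=[13, 21]
8: 0x56 (blk 21, set 1) → VC-HIT  vc=[13, 17]
9: 0x2e (blk 11, set 3) → MISS  vc=[13, 17]
10: 0x3f (blk 15, set 3) → MISS  vc=[13, 17, 11]
11: 0x55 (blk 21, set 1) → L1-HIT  vc=[13, 17, 11]
12: 0x3d (blk 15, set 3) → L1-HIT  vc=[13, 17, 11]
13: 0x3f (blk 15, set 3) → L1-HIT  vc=[13, 17, 11]
14: 0x45 (blk 17, set 1) → VC-HIT  vc=[13, 21, 11]
15: 0x57 (blk 21, set 1) → VC-HIT  vc=[13, 17, 11]

SEQ = [MISS, MISS, L1-HIT, VC-HIT, VC-HIT, VC-HIT, MISS, VC-HIT, VC-HIT, MISS, MISS, L1-HIT, L1-HIT, L1-HIT, VC-HIT, VC-HIT]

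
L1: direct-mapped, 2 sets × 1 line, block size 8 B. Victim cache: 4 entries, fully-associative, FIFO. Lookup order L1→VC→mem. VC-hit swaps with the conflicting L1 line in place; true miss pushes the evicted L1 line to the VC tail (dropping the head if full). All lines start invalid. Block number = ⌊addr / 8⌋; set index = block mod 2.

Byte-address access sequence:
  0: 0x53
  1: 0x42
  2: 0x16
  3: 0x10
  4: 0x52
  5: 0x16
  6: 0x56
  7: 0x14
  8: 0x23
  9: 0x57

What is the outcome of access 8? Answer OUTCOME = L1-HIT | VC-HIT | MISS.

OUTCOME = MISS

#0 0x53→b10/s0 MISS; vc=[]
#1 0x42→b8/s0 MISS; vc=[10]
#2 0x16→b2/s0 MISS; vc=[10,8]
#3 0x10→b2/s0 L1-HIT; vc=[10,8]
#4 0x52→b10/s0 VC-HIT; vc=[2,8]
#5 0x16→b2/s0 VC-HIT; vc=[10,8]
#6 0x56→b10/s0 VC-HIT; vc=[2,8]
#7 0x14→b2/s0 VC-HIT; vc=[10,8]
#8 0x23→b4/s0 MISS; vc=[10,8,2]
#9 0x57→b10/s0 VC-HIT; vc=[4,8,2]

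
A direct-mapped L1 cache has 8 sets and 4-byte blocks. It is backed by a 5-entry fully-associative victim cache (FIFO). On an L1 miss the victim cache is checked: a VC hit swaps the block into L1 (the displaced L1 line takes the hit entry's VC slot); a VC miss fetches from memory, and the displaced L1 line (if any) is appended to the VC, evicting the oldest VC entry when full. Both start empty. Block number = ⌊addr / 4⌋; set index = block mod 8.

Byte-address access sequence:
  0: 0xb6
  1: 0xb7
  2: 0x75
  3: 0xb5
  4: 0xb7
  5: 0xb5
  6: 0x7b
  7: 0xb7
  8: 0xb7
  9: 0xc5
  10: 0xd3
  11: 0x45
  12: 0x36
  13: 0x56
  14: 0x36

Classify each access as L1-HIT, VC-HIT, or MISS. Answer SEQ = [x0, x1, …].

SEQ = [MISS, L1-HIT, MISS, VC-HIT, L1-HIT, L1-HIT, MISS, L1-HIT, L1-HIT, MISS, MISS, MISS, MISS, MISS, VC-HIT]

0: 0xb6 (blk 45, set 5) → MISS  vc=[]
1: 0xb7 (blk 45, set 5) → L1-HIT  vc=[]
2: 0x75 (blk 29, set 5) → MISS  vc=[45]
3: 0xb5 (blk 45, set 5) → VC-HIT  vc=[29]
4: 0xb7 (blk 45, set 5) → L1-HIT  vc=[29]
5: 0xb5 (blk 45, set 5) → L1-HIT  vc=[29]
6: 0x7b (blk 30, set 6) → MISS  vc=[29]
7: 0xb7 (blk 45, set 5) → L1-HIT  vc=[29]
8: 0xb7 (blk 45, set 5) → L1-HIT  vc=[29]
9: 0xc5 (blk 49, set 1) → MISS  vc=[29]
10: 0xd3 (blk 52, set 4) → MISS  vc=[29]
11: 0x45 (blk 17, set 1) → MISS  vc=[29, 49]
12: 0x36 (blk 13, set 5) → MISS  vc=[29, 49, 45]
13: 0x56 (blk 21, set 5) → MISS  vc=[29, 49, 45, 13]
14: 0x36 (blk 13, set 5) → VC-HIT  vc=[29, 49, 45, 21]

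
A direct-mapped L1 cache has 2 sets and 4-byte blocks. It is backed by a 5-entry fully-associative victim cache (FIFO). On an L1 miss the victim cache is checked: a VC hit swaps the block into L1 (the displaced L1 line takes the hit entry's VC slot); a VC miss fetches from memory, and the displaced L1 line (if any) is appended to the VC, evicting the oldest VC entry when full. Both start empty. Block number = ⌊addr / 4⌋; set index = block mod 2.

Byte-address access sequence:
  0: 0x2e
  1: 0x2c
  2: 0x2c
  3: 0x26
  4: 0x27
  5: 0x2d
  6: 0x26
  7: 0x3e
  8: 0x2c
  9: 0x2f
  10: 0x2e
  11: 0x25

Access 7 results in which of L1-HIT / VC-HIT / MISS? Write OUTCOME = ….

  [0] addr=0x2e blk=11 s=1: MISS | VC []
  [1] addr=0x2c blk=11 s=1: L1-HIT | VC []
  [2] addr=0x2c blk=11 s=1: L1-HIT | VC []
  [3] addr=0x26 blk=9 s=1: MISS | VC [11]
  [4] addr=0x27 blk=9 s=1: L1-HIT | VC [11]
  [5] addr=0x2d blk=11 s=1: VC-HIT | VC [9]
  [6] addr=0x26 blk=9 s=1: VC-HIT | VC [11]
  [7] addr=0x3e blk=15 s=1: MISS | VC [11, 9]
  [8] addr=0x2c blk=11 s=1: VC-HIT | VC [15, 9]
  [9] addr=0x2f blk=11 s=1: L1-HIT | VC [15, 9]
  [10] addr=0x2e blk=11 s=1: L1-HIT | VC [15, 9]
  [11] addr=0x25 blk=9 s=1: VC-HIT | VC [15, 11]

OUTCOME = MISS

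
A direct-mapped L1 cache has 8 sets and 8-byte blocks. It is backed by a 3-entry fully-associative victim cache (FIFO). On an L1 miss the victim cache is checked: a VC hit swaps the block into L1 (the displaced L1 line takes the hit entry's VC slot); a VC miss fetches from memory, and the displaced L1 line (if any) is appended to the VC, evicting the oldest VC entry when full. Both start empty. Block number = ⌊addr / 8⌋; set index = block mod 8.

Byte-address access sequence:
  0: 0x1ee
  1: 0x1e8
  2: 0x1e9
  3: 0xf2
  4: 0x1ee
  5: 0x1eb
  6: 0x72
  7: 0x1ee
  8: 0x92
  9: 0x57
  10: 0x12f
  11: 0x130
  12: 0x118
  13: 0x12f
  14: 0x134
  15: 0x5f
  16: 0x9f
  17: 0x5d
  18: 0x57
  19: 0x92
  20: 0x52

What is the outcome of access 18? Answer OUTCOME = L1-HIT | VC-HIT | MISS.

#0 0x1ee→b61/s5 MISS; vc=[]
#1 0x1e8→b61/s5 L1-HIT; vc=[]
#2 0x1e9→b61/s5 L1-HIT; vc=[]
#3 0xf2→b30/s6 MISS; vc=[]
#4 0x1ee→b61/s5 L1-HIT; vc=[]
#5 0x1eb→b61/s5 L1-HIT; vc=[]
#6 0x72→b14/s6 MISS; vc=[30]
#7 0x1ee→b61/s5 L1-HIT; vc=[30]
#8 0x92→b18/s2 MISS; vc=[30]
#9 0x57→b10/s2 MISS; vc=[30,18]
#10 0x12f→b37/s5 MISS; vc=[30,18,61]
#11 0x130→b38/s6 MISS; vc=[18,61,14]
#12 0x118→b35/s3 MISS; vc=[18,61,14]
#13 0x12f→b37/s5 L1-HIT; vc=[18,61,14]
#14 0x134→b38/s6 L1-HIT; vc=[18,61,14]
#15 0x5f→b11/s3 MISS; vc=[61,14,35]
#16 0x9f→b19/s3 MISS; vc=[14,35,11]
#17 0x5d→b11/s3 VC-HIT; vc=[14,35,19]
#18 0x57→b10/s2 L1-HIT; vc=[14,35,19]
#19 0x92→b18/s2 MISS; vc=[35,19,10]
#20 0x52→b10/s2 VC-HIT; vc=[35,19,18]

OUTCOME = L1-HIT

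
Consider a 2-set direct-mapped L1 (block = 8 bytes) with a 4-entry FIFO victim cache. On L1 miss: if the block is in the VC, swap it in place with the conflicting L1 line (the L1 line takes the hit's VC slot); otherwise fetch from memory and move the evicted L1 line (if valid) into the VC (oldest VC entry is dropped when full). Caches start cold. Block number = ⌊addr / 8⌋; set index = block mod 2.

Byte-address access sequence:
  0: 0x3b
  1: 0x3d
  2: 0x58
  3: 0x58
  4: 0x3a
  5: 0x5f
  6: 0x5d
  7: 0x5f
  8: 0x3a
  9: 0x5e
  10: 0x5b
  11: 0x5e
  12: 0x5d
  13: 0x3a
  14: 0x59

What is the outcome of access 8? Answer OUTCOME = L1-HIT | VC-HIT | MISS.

OUTCOME = VC-HIT

  [0] addr=0x3b blk=7 s=1: MISS | VC []
  [1] addr=0x3d blk=7 s=1: L1-HIT | VC []
  [2] addr=0x58 blk=11 s=1: MISS | VC [7]
  [3] addr=0x58 blk=11 s=1: L1-HIT | VC [7]
  [4] addr=0x3a blk=7 s=1: VC-HIT | VC [11]
  [5] addr=0x5f blk=11 s=1: VC-HIT | VC [7]
  [6] addr=0x5d blk=11 s=1: L1-HIT | VC [7]
  [7] addr=0x5f blk=11 s=1: L1-HIT | VC [7]
  [8] addr=0x3a blk=7 s=1: VC-HIT | VC [11]
  [9] addr=0x5e blk=11 s=1: VC-HIT | VC [7]
  [10] addr=0x5b blk=11 s=1: L1-HIT | VC [7]
  [11] addr=0x5e blk=11 s=1: L1-HIT | VC [7]
  [12] addr=0x5d blk=11 s=1: L1-HIT | VC [7]
  [13] addr=0x3a blk=7 s=1: VC-HIT | VC [11]
  [14] addr=0x59 blk=11 s=1: VC-HIT | VC [7]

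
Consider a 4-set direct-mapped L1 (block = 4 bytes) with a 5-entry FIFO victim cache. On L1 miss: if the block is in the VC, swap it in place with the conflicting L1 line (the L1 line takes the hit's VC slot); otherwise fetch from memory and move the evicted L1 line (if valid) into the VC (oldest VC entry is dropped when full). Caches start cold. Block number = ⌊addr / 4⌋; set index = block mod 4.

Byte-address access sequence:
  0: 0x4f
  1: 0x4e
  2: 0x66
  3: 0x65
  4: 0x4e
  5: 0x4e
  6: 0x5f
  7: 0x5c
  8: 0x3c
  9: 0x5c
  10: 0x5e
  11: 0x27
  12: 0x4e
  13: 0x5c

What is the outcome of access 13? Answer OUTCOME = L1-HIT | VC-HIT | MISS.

  [0] addr=0x4f blk=19 s=3: MISS | VC []
  [1] addr=0x4e blk=19 s=3: L1-HIT | VC []
  [2] addr=0x66 blk=25 s=1: MISS | VC []
  [3] addr=0x65 blk=25 s=1: L1-HIT | VC []
  [4] addr=0x4e blk=19 s=3: L1-HIT | VC []
  [5] addr=0x4e blk=19 s=3: L1-HIT | VC []
  [6] addr=0x5f blk=23 s=3: MISS | VC [19]
  [7] addr=0x5c blk=23 s=3: L1-HIT | VC [19]
  [8] addr=0x3c blk=15 s=3: MISS | VC [19, 23]
  [9] addr=0x5c blk=23 s=3: VC-HIT | VC [19, 15]
  [10] addr=0x5e blk=23 s=3: L1-HIT | VC [19, 15]
  [11] addr=0x27 blk=9 s=1: MISS | VC [19, 15, 25]
  [12] addr=0x4e blk=19 s=3: VC-HIT | VC [23, 15, 25]
  [13] addr=0x5c blk=23 s=3: VC-HIT | VC [19, 15, 25]

OUTCOME = VC-HIT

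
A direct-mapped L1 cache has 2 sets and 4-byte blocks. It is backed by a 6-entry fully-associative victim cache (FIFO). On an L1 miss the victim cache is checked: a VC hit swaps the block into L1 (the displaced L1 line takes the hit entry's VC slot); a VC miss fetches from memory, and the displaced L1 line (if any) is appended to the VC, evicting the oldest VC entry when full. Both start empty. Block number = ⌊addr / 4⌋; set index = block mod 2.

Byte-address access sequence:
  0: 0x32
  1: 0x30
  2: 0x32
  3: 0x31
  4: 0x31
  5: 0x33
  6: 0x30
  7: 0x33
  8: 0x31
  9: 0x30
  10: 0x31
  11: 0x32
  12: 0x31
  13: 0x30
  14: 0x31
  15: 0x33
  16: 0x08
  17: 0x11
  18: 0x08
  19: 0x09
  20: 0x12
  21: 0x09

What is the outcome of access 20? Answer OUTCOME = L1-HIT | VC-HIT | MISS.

0: 0x32 (blk 12, set 0) → MISS  vc=[]
1: 0x30 (blk 12, set 0) → L1-HIT  vc=[]
2: 0x32 (blk 12, set 0) → L1-HIT  vc=[]
3: 0x31 (blk 12, set 0) → L1-HIT  vc=[]
4: 0x31 (blk 12, set 0) → L1-HIT  vc=[]
5: 0x33 (blk 12, set 0) → L1-HIT  vc=[]
6: 0x30 (blk 12, set 0) → L1-HIT  vc=[]
7: 0x33 (blk 12, set 0) → L1-HIT  vc=[]
8: 0x31 (blk 12, set 0) → L1-HIT  vc=[]
9: 0x30 (blk 12, set 0) → L1-HIT  vc=[]
10: 0x31 (blk 12, set 0) → L1-HIT  vc=[]
11: 0x32 (blk 12, set 0) → L1-HIT  vc=[]
12: 0x31 (blk 12, set 0) → L1-HIT  vc=[]
13: 0x30 (blk 12, set 0) → L1-HIT  vc=[]
14: 0x31 (blk 12, set 0) → L1-HIT  vc=[]
15: 0x33 (blk 12, set 0) → L1-HIT  vc=[]
16: 0x8 (blk 2, set 0) → MISS  vc=[12]
17: 0x11 (blk 4, set 0) → MISS  vc=[12, 2]
18: 0x8 (blk 2, set 0) → VC-HIT  vc=[12, 4]
19: 0x9 (blk 2, set 0) → L1-HIT  vc=[12, 4]
20: 0x12 (blk 4, set 0) → VC-HIT  vc=[12, 2]
21: 0x9 (blk 2, set 0) → VC-HIT  vc=[12, 4]

OUTCOME = VC-HIT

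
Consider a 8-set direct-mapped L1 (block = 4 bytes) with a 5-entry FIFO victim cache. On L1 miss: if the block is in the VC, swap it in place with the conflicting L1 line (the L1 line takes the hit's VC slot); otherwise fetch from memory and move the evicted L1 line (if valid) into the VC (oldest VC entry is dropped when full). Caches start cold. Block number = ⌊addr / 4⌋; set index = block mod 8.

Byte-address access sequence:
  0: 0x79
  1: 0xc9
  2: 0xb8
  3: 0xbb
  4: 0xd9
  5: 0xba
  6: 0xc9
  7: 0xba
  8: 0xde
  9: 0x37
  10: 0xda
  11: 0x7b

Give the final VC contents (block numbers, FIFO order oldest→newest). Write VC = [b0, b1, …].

  [0] addr=0x79 blk=30 s=6: MISS | VC []
  [1] addr=0xc9 blk=50 s=2: MISS | VC []
  [2] addr=0xb8 blk=46 s=6: MISS | VC [30]
  [3] addr=0xbb blk=46 s=6: L1-HIT | VC [30]
  [4] addr=0xd9 blk=54 s=6: MISS | VC [30, 46]
  [5] addr=0xba blk=46 s=6: VC-HIT | VC [30, 54]
  [6] addr=0xc9 blk=50 s=2: L1-HIT | VC [30, 54]
  [7] addr=0xba blk=46 s=6: L1-HIT | VC [30, 54]
  [8] addr=0xde blk=55 s=7: MISS | VC [30, 54]
  [9] addr=0x37 blk=13 s=5: MISS | VC [30, 54]
  [10] addr=0xda blk=54 s=6: VC-HIT | VC [30, 46]
  [11] addr=0x7b blk=30 s=6: VC-HIT | VC [54, 46]

VC = [54, 46]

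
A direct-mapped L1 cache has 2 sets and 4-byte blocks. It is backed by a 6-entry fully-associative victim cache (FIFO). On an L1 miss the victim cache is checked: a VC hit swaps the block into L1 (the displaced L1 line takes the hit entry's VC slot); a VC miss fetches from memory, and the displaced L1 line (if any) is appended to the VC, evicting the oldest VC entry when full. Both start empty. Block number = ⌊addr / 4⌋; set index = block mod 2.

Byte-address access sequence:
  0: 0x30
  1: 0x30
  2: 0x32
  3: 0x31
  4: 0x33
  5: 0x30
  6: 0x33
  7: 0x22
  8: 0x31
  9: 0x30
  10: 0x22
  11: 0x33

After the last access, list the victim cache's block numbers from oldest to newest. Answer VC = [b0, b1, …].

#0 0x30→b12/s0 MISS; vc=[]
#1 0x30→b12/s0 L1-HIT; vc=[]
#2 0x32→b12/s0 L1-HIT; vc=[]
#3 0x31→b12/s0 L1-HIT; vc=[]
#4 0x33→b12/s0 L1-HIT; vc=[]
#5 0x30→b12/s0 L1-HIT; vc=[]
#6 0x33→b12/s0 L1-HIT; vc=[]
#7 0x22→b8/s0 MISS; vc=[12]
#8 0x31→b12/s0 VC-HIT; vc=[8]
#9 0x30→b12/s0 L1-HIT; vc=[8]
#10 0x22→b8/s0 VC-HIT; vc=[12]
#11 0x33→b12/s0 VC-HIT; vc=[8]

VC = [8]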